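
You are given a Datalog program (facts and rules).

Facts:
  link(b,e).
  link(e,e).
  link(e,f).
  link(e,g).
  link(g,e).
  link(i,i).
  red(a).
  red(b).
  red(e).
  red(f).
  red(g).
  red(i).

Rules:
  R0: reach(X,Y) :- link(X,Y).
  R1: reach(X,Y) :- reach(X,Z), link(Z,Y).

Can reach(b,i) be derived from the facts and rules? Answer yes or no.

no

round 1: derive reach(b,e) via R0 from link(b,e)
round 1: derive reach(e,e) via R0 from link(e,e)
round 1: derive reach(e,f) via R0 from link(e,f)
round 1: derive reach(e,g) via R0 from link(e,g)
round 1: derive reach(g,e) via R0 from link(g,e)
round 1: derive reach(i,i) via R0 from link(i,i)
round 2: derive reach(b,f) via R1 from reach(b,e), link(e,f)
round 2: derive reach(b,g) via R1 from reach(b,e), link(e,g)
round 2: derive reach(g,f) via R1 from reach(g,e), link(e,f)
round 2: derive reach(g,g) via R1 from reach(g,e), link(e,g)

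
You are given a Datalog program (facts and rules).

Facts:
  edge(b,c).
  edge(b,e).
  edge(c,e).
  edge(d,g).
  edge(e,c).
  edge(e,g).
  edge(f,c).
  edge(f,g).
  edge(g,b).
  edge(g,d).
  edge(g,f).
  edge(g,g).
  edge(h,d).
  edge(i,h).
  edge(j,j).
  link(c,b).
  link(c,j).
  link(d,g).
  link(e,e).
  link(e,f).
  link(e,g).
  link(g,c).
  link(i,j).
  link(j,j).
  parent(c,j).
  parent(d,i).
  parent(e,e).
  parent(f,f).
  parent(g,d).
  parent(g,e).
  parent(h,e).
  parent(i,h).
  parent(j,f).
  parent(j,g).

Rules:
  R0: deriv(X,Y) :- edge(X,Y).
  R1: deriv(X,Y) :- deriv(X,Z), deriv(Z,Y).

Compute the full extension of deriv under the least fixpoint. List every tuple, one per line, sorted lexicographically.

round 1: derive deriv(b,c) via R0 from edge(b,c)
round 1: derive deriv(b,e) via R0 from edge(b,e)
round 1: derive deriv(c,e) via R0 from edge(c,e)
round 1: derive deriv(d,g) via R0 from edge(d,g)
round 1: derive deriv(e,c) via R0 from edge(e,c)
round 1: derive deriv(e,g) via R0 from edge(e,g)
round 1: derive deriv(f,c) via R0 from edge(f,c)
round 1: derive deriv(f,g) via R0 from edge(f,g)
round 1: derive deriv(g,b) via R0 from edge(g,b)
round 1: derive deriv(g,d) via R0 from edge(g,d)
round 1: derive deriv(g,f) via R0 from edge(g,f)
round 1: derive deriv(g,g) via R0 from edge(g,g)
round 1: derive deriv(h,d) via R0 from edge(h,d)
round 1: derive deriv(i,h) via R0 from edge(i,h)
round 1: derive deriv(j,j) via R0 from edge(j,j)
round 2: derive deriv(b,g) via R1 from deriv(b,e), deriv(e,g)
round 2: derive deriv(c,c) via R1 from deriv(c,e), deriv(e,c)
round 2: derive deriv(c,g) via R1 from deriv(c,e), deriv(e,g)
round 2: derive deriv(d,b) via R1 from deriv(d,g), deriv(g,b)
round 2: derive deriv(d,d) via R1 from deriv(d,g), deriv(g,d)
round 2: derive deriv(d,f) via R1 from deriv(d,g), deriv(g,f)
round 2: derive deriv(e,b) via R1 from deriv(e,g), deriv(g,b)
round 2: derive deriv(e,d) via R1 from deriv(e,g), deriv(g,d)
round 2: derive deriv(e,e) via R1 from deriv(e,c), deriv(c,e)
round 2: derive deriv(e,f) via R1 from deriv(e,g), deriv(g,f)
round 2: derive deriv(f,b) via R1 from deriv(f,g), deriv(g,b)
round 2: derive deriv(f,d) via R1 from deriv(f,g), deriv(g,d)
round 2: derive deriv(f,e) via R1 from deriv(f,c), deriv(c,e)
round 2: derive deriv(f,f) via R1 from deriv(f,g), deriv(g,f)
round 2: derive deriv(g,c) via R1 from deriv(g,b), deriv(b,c)
round 2: derive deriv(g,e) via R1 from deriv(g,b), deriv(b,e)
round 2: derive deriv(h,g) via R1 from deriv(h,d), deriv(d,g)
round 2: derive deriv(i,d) via R1 from deriv(i,h), deriv(h,d)
round 3: derive deriv(b,b) via R1 from deriv(b,e), deriv(e,b)
round 3: derive deriv(b,d) via R1 from deriv(b,e), deriv(e,d)
round 3: derive deriv(b,f) via R1 from deriv(b,e), deriv(e,f)
round 3: derive deriv(c,b) via R1 from deriv(c,e), deriv(e,b)
round 3: derive deriv(c,d) via R1 from deriv(c,e), deriv(e,d)
round 3: derive deriv(c,f) via R1 from deriv(c,e), deriv(e,f)
round 3: derive deriv(d,c) via R1 from deriv(d,b), deriv(b,c)
round 3: derive deriv(d,e) via R1 from deriv(d,b), deriv(b,e)
round 3: derive deriv(h,b) via R1 from deriv(h,d), deriv(d,b)
round 3: derive deriv(h,c) via R1 from deriv(h,g), deriv(g,c)
round 3: derive deriv(h,e) via R1 from deriv(h,g), deriv(g,e)
round 3: derive deriv(h,f) via R1 from deriv(h,d), deriv(d,f)
round 3: derive deriv(i,b) via R1 from deriv(i,d), deriv(d,b)
round 3: derive deriv(i,f) via R1 from deriv(i,d), deriv(d,f)
round 3: derive deriv(i,g) via R1 from deriv(i,d), deriv(d,g)
round 4: derive deriv(i,c) via R1 from deriv(i,b), deriv(b,c)
round 4: derive deriv(i,e) via R1 from deriv(i,b), deriv(b,e)

deriv(b,b)
deriv(b,c)
deriv(b,d)
deriv(b,e)
deriv(b,f)
deriv(b,g)
deriv(c,b)
deriv(c,c)
deriv(c,d)
deriv(c,e)
deriv(c,f)
deriv(c,g)
deriv(d,b)
deriv(d,c)
deriv(d,d)
deriv(d,e)
deriv(d,f)
deriv(d,g)
deriv(e,b)
deriv(e,c)
deriv(e,d)
deriv(e,e)
deriv(e,f)
deriv(e,g)
deriv(f,b)
deriv(f,c)
deriv(f,d)
deriv(f,e)
deriv(f,f)
deriv(f,g)
deriv(g,b)
deriv(g,c)
deriv(g,d)
deriv(g,e)
deriv(g,f)
deriv(g,g)
deriv(h,b)
deriv(h,c)
deriv(h,d)
deriv(h,e)
deriv(h,f)
deriv(h,g)
deriv(i,b)
deriv(i,c)
deriv(i,d)
deriv(i,e)
deriv(i,f)
deriv(i,g)
deriv(i,h)
deriv(j,j)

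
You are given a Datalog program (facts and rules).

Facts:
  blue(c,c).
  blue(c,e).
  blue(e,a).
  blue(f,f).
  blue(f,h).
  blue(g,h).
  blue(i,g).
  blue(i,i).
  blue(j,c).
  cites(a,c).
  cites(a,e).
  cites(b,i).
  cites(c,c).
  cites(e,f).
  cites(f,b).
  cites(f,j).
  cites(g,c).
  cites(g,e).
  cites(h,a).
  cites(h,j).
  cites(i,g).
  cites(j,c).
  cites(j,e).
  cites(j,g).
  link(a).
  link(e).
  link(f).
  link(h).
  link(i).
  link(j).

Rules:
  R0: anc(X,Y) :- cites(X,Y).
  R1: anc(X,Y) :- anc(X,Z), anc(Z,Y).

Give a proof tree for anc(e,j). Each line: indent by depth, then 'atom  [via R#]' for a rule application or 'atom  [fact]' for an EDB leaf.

anc(e,j)  [via R1]
  anc(e,f)  [via R0]
    cites(e,f)  [fact]
  anc(f,j)  [via R0]
    cites(f,j)  [fact]

round 1: derive anc(a,c) via R0 from cites(a,c)
round 1: derive anc(a,e) via R0 from cites(a,e)
round 1: derive anc(b,i) via R0 from cites(b,i)
round 1: derive anc(c,c) via R0 from cites(c,c)
round 1: derive anc(e,f) via R0 from cites(e,f)
round 1: derive anc(f,b) via R0 from cites(f,b)
round 1: derive anc(f,j) via R0 from cites(f,j)
round 1: derive anc(g,c) via R0 from cites(g,c)
round 1: derive anc(g,e) via R0 from cites(g,e)
round 1: derive anc(h,a) via R0 from cites(h,a)
round 1: derive anc(h,j) via R0 from cites(h,j)
round 1: derive anc(i,g) via R0 from cites(i,g)
round 1: derive anc(j,c) via R0 from cites(j,c)
round 1: derive anc(j,e) via R0 from cites(j,e)
round 1: derive anc(j,g) via R0 from cites(j,g)
round 2: derive anc(a,f) via R1 from anc(a,e), anc(e,f)
round 2: derive anc(b,g) via R1 from anc(b,i), anc(i,g)
round 2: derive anc(e,b) via R1 from anc(e,f), anc(f,b)
round 2: derive anc(e,j) via R1 from anc(e,f), anc(f,j)
round 2: derive anc(f,c) via R1 from anc(f,j), anc(j,c)
round 2: derive anc(f,e) via R1 from anc(f,j), anc(j,e)
round 2: derive anc(f,g) via R1 from anc(f,j), anc(j,g)
round 2: derive anc(f,i) via R1 from anc(f,b), anc(b,i)
round 2: derive anc(g,f) via R1 from anc(g,e), anc(e,f)
round 2: derive anc(h,c) via R1 from anc(h,a), anc(a,c)
round 2: derive anc(h,e) via R1 from anc(h,a), anc(a,e)
round 2: derive anc(h,g) via R1 from anc(h,j), anc(j,g)
round 2: derive anc(i,c) via R1 from anc(i,g), anc(g,c)
round 2: derive anc(i,e) via R1 from anc(i,g), anc(g,e)
round 2: derive anc(j,f) via R1 from anc(j,e), anc(e,f)
round 3: derive anc(a,b) via R1 from anc(a,e), anc(e,b)
round 3: derive anc(a,g) via R1 from anc(a,f), anc(f,g)
round 3: derive anc(a,i) via R1 from anc(a,f), anc(f,i)
round 3: derive anc(a,j) via R1 from anc(a,e), anc(e,j)
round 3: derive anc(b,c) via R1 from anc(b,g), anc(g,c)
round 3: derive anc(b,e) via R1 from anc(b,g), anc(g,e)
round 3: derive anc(b,f) via R1 from anc(b,g), anc(g,f)
round 3: derive anc(e,c) via R1 from anc(e,f), anc(f,c)
round 3: derive anc(e,e) via R1 from anc(e,f), anc(f,e)
round 3: derive anc(e,g) via R1 from anc(e,b), anc(b,g)
round 3: derive anc(e,i) via R1 from anc(e,b), anc(b,i)
round 3: derive anc(f,f) via R1 from anc(f,e), anc(e,f)
round 3: derive anc(g,b) via R1 from anc(g,e), anc(e,b)
round 3: derive anc(g,g) via R1 from anc(g,f), anc(f,g)
round 3: derive anc(g,i) via R1 from anc(g,f), anc(f,i)
round 3: derive anc(g,j) via R1 from anc(g,e), anc(e,j)
round 3: derive anc(h,b) via R1 from anc(h,e), anc(e,b)
round 3: derive anc(h,f) via R1 from anc(h,a), anc(a,f)
round 3: derive anc(i,b) via R1 from anc(i,e), anc(e,b)
round 3: derive anc(i,f) via R1 from anc(i,e), anc(e,f)
round 3: derive anc(i,j) via R1 from anc(i,e), anc(e,j)
round 3: derive anc(j,b) via R1 from anc(j,e), anc(e,b)
round 3: derive anc(j,i) via R1 from anc(j,f), anc(f,i)
round 3: derive anc(j,j) via R1 from anc(j,e), anc(e,j)
round 4: derive anc(b,b) via R1 from anc(b,e), anc(e,b)
round 4: derive anc(b,j) via R1 from anc(b,e), anc(e,j)
round 4: derive anc(h,i) via R1 from anc(h,a), anc(a,i)
round 4: derive anc(i,i) via R1 from anc(i,b), anc(b,i)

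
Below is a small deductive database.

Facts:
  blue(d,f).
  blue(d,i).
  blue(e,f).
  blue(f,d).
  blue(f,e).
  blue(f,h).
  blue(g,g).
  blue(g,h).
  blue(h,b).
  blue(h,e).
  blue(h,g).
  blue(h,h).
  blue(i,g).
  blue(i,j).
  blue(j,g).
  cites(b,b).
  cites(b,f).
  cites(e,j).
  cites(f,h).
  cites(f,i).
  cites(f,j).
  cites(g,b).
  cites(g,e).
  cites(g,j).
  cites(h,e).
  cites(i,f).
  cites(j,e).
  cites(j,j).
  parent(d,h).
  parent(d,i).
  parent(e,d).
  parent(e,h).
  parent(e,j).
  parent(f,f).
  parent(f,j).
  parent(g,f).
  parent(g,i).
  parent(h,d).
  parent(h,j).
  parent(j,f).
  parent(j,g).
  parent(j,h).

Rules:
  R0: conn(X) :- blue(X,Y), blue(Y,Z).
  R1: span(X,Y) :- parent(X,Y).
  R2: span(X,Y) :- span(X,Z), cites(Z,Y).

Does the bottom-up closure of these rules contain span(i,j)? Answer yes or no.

no

round 1: derive span(d,h) via R1 from parent(d,h)
round 1: derive span(d,i) via R1 from parent(d,i)
round 1: derive span(e,d) via R1 from parent(e,d)
round 1: derive span(e,h) via R1 from parent(e,h)
round 1: derive span(e,j) via R1 from parent(e,j)
round 1: derive span(f,f) via R1 from parent(f,f)
round 1: derive span(f,j) via R1 from parent(f,j)
round 1: derive span(g,f) via R1 from parent(g,f)
round 1: derive span(g,i) via R1 from parent(g,i)
round 1: derive span(h,d) via R1 from parent(h,d)
round 1: derive span(h,j) via R1 from parent(h,j)
round 1: derive span(j,f) via R1 from parent(j,f)
round 1: derive span(j,g) via R1 from parent(j,g)
round 1: derive span(j,h) via R1 from parent(j,h)
round 2: derive span(d,e) via R2 from span(d,h), cites(h,e)
round 2: derive span(d,f) via R2 from span(d,i), cites(i,f)
round 2: derive span(e,e) via R2 from span(e,h), cites(h,e)
round 2: derive span(f,e) via R2 from span(f,j), cites(j,e)
round 2: derive span(f,h) via R2 from span(f,f), cites(f,h)
round 2: derive span(f,i) via R2 from span(f,f), cites(f,i)
round 2: derive span(g,h) via R2 from span(g,f), cites(f,h)
round 2: derive span(g,j) via R2 from span(g,f), cites(f,j)
round 2: derive span(h,e) via R2 from span(h,j), cites(j,e)
round 2: derive span(j,b) via R2 from span(j,g), cites(g,b)
round 2: derive span(j,e) via R2 from span(j,g), cites(g,e)
round 2: derive span(j,i) via R2 from span(j,f), cites(f,i)
round 2: derive span(j,j) via R2 from span(j,f), cites(f,j)
round 3: derive span(d,j) via R2 from span(d,e), cites(e,j)
round 3: derive span(g,e) via R2 from span(g,h), cites(h,e)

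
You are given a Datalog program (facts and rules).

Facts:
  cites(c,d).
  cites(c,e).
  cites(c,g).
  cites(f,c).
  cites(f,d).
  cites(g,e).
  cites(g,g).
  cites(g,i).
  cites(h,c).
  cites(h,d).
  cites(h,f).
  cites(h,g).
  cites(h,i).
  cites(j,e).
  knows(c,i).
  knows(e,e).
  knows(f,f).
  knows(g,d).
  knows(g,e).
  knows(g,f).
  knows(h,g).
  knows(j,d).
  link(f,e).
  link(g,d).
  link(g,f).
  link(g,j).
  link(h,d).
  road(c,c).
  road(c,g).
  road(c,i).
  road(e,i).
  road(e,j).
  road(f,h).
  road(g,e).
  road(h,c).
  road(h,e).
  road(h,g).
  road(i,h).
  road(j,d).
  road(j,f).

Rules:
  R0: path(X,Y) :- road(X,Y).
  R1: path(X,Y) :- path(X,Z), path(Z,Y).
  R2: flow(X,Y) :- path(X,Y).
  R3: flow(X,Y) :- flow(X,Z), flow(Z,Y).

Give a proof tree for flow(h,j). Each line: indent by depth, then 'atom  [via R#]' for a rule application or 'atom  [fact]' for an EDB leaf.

flow(h,j)  [via R2]
  path(h,j)  [via R1]
    path(h,e)  [via R0]
      road(h,e)  [fact]
    path(e,j)  [via R0]
      road(e,j)  [fact]

round 1: derive path(c,c) via R0 from road(c,c)
round 1: derive path(c,g) via R0 from road(c,g)
round 1: derive path(c,i) via R0 from road(c,i)
round 1: derive path(e,i) via R0 from road(e,i)
round 1: derive path(e,j) via R0 from road(e,j)
round 1: derive path(f,h) via R0 from road(f,h)
round 1: derive path(g,e) via R0 from road(g,e)
round 1: derive path(h,c) via R0 from road(h,c)
round 1: derive path(h,e) via R0 from road(h,e)
round 1: derive path(h,g) via R0 from road(h,g)
round 1: derive path(i,h) via R0 from road(i,h)
round 1: derive path(j,d) via R0 from road(j,d)
round 1: derive path(j,f) via R0 from road(j,f)
round 2: derive path(c,e) via R1 from path(c,g), path(g,e)
round 2: derive path(c,h) via R1 from path(c,i), path(i,h)
round 2: derive path(e,d) via R1 from path(e,j), path(j,d)
round 2: derive path(e,f) via R1 from path(e,j), path(j,f)
round 2: derive path(e,h) via R1 from path(e,i), path(i,h)
round 2: derive path(f,c) via R1 from path(f,h), path(h,c)
round 2: derive path(f,e) via R1 from path(f,h), path(h,e)
round 2: derive path(f,g) via R1 from path(f,h), path(h,g)
round 2: derive path(g,i) via R1 from path(g,e), path(e,i)
round 2: derive path(g,j) via R1 from path(g,e), path(e,j)
round 2: derive path(h,i) via R1 from path(h,c), path(c,i)
round 2: derive path(h,j) via R1 from path(h,e), path(e,j)
round 2: derive path(i,c) via R1 from path(i,h), path(h,c)
round 2: derive path(i,e) via R1 from path(i,h), path(h,e)
round 2: derive path(i,g) via R1 from path(i,h), path(h,g)
round 2: derive path(j,h) via R1 from path(j,f), path(f,h)
round 2: derive flow(c,c) via R2 from path(c,c)
round 2: derive flow(c,g) via R2 from path(c,g)
round 2: derive flow(c,i) via R2 from path(c,i)
round 2: derive flow(e,i) via R2 from path(e,i)
round 2: derive flow(e,j) via R2 from path(e,j)
round 2: derive flow(f,h) via R2 from path(f,h)
round 2: derive flow(g,e) via R2 from path(g,e)
round 2: derive flow(h,c) via R2 from path(h,c)
round 2: derive flow(h,e) via R2 from path(h,e)
round 2: derive flow(h,g) via R2 from path(h,g)
round 2: derive flow(i,h) via R2 from path(i,h)
round 2: derive flow(j,d) via R2 from path(j,d)
round 2: derive flow(j,f) via R2 from path(j,f)
round 3: derive path(c,d) via R1 from path(c,e), path(e,d)
round 3: derive path(c,f) via R1 from path(c,e), path(e,f)
round 3: derive path(c,j) via R1 from path(c,e), path(e,j)
round 3: derive path(e,c) via R1 from path(e,f), path(f,c)
round 3: derive path(e,e) via R1 from path(e,f), path(f,e)
round 3: derive path(e,g) via R1 from path(e,f), path(f,g)
round 3: derive path(f,d) via R1 from path(f,e), path(e,d)
round 3: derive path(f,f) via R1 from path(f,e), path(e,f)
round 3: derive path(f,i) via R1 from path(f,c), path(c,i)
round 3: derive path(f,j) via R1 from path(f,e), path(e,j)
round 3: derive path(g,c) via R1 from path(g,i), path(i,c)
round 3: derive path(g,d) via R1 from path(g,e), path(e,d)
round 3: derive path(g,f) via R1 from path(g,e), path(e,f)
round 3: derive path(g,g) via R1 from path(g,i), path(i,g)
round 3: derive path(g,h) via R1 from path(g,e), path(e,h)
round 3: derive path(h,d) via R1 from path(h,e), path(e,d)
round 3: derive path(h,f) via R1 from path(h,e), path(e,f)
round 3: derive path(h,h) via R1 from path(h,c), path(c,h)
round 3: derive path(i,d) via R1 from path(i,e), path(e,d)
round 3: derive path(i,f) via R1 from path(i,e), path(e,f)
round 3: derive path(i,i) via R1 from path(i,c), path(c,i)
round 3: derive path(i,j) via R1 from path(i,e), path(e,j)
round 3: derive path(j,c) via R1 from path(j,f), path(f,c)
round 3: derive path(j,e) via R1 from path(j,f), path(f,e)
round 3: derive path(j,g) via R1 from path(j,f), path(f,g)
round 3: derive path(j,i) via R1 from path(j,h), path(h,i)
round 3: derive path(j,j) via R1 from path(j,h), path(h,j)
round 3: derive flow(c,e) via R2 from path(c,e)
round 3: derive flow(c,h) via R2 from path(c,h)
round 3: derive flow(e,d) via R2 from path(e,d)
round 3: derive flow(e,f) via R2 from path(e,f)
round 3: derive flow(e,h) via R2 from path(e,h)
round 3: derive flow(f,c) via R2 from path(f,c)
round 3: derive flow(f,e) via R2 from path(f,e)
round 3: derive flow(f,g) via R2 from path(f,g)
round 3: derive flow(g,i) via R2 from path(g,i)
round 3: derive flow(g,j) via R2 from path(g,j)
round 3: derive flow(h,i) via R2 from path(h,i)
round 3: derive flow(h,j) via R2 from path(h,j)
round 3: derive flow(i,c) via R2 from path(i,c)
round 3: derive flow(i,e) via R2 from path(i,e)
round 3: derive flow(i,g) via R2 from path(i,g)
round 3: derive flow(j,h) via R2 from path(j,h)
round 4: derive flow(c,d) via R2 from path(c,d)
round 4: derive flow(c,f) via R2 from path(c,f)
round 4: derive flow(c,j) via R2 from path(c,j)
round 4: derive flow(e,c) via R2 from path(e,c)
round 4: derive flow(e,e) via R2 from path(e,e)
round 4: derive flow(e,g) via R2 from path(e,g)
round 4: derive flow(f,d) via R2 from path(f,d)
round 4: derive flow(f,f) via R2 from path(f,f)
round 4: derive flow(f,i) via R2 from path(f,i)
round 4: derive flow(f,j) via R2 from path(f,j)
round 4: derive flow(g,c) via R2 from path(g,c)
round 4: derive flow(g,d) via R2 from path(g,d)
round 4: derive flow(g,f) via R2 from path(g,f)
round 4: derive flow(g,g) via R2 from path(g,g)
round 4: derive flow(g,h) via R2 from path(g,h)
round 4: derive flow(h,d) via R2 from path(h,d)
round 4: derive flow(h,f) via R2 from path(h,f)
round 4: derive flow(h,h) via R2 from path(h,h)
round 4: derive flow(i,d) via R2 from path(i,d)
round 4: derive flow(i,f) via R2 from path(i,f)
round 4: derive flow(i,i) via R2 from path(i,i)
round 4: derive flow(i,j) via R2 from path(i,j)
round 4: derive flow(j,c) via R2 from path(j,c)
round 4: derive flow(j,e) via R2 from path(j,e)
round 4: derive flow(j,g) via R2 from path(j,g)
round 4: derive flow(j,i) via R2 from path(j,i)
round 4: derive flow(j,j) via R2 from path(j,j)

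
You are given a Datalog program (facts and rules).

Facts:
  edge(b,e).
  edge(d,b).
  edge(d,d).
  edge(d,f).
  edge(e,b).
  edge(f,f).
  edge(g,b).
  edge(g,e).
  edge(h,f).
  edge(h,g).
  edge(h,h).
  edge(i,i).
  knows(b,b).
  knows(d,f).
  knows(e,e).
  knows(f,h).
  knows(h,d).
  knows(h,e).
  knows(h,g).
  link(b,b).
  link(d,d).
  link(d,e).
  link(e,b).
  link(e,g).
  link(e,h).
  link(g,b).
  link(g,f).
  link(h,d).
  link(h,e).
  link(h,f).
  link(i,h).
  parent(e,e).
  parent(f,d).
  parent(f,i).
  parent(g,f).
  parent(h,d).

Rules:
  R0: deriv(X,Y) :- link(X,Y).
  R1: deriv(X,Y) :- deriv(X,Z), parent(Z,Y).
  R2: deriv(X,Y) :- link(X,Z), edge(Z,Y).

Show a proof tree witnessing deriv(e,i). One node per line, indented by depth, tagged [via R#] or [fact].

round 1: derive deriv(b,b) via R0 from link(b,b)
round 1: derive deriv(d,d) via R0 from link(d,d)
round 1: derive deriv(d,e) via R0 from link(d,e)
round 1: derive deriv(e,b) via R0 from link(e,b)
round 1: derive deriv(e,g) via R0 from link(e,g)
round 1: derive deriv(e,h) via R0 from link(e,h)
round 1: derive deriv(g,b) via R0 from link(g,b)
round 1: derive deriv(g,f) via R0 from link(g,f)
round 1: derive deriv(h,d) via R0 from link(h,d)
round 1: derive deriv(h,e) via R0 from link(h,e)
round 1: derive deriv(h,f) via R0 from link(h,f)
round 1: derive deriv(i,h) via R0 from link(i,h)
round 1: derive deriv(b,e) via R2 from link(b,b), edge(b,e)
round 1: derive deriv(d,b) via R2 from link(d,d), edge(d,b)
round 1: derive deriv(d,f) via R2 from link(d,d), edge(d,f)
round 1: derive deriv(e,e) via R2 from link(e,b), edge(b,e)
round 1: derive deriv(e,f) via R2 from link(e,h), edge(h,f)
round 1: derive deriv(g,e) via R2 from link(g,b), edge(b,e)
round 1: derive deriv(h,b) via R2 from link(h,d), edge(d,b)
round 1: derive deriv(i,f) via R2 from link(i,h), edge(h,f)
round 1: derive deriv(i,g) via R2 from link(i,h), edge(h,g)
round 2: derive deriv(d,i) via R1 from deriv(d,f), parent(f,i)
round 2: derive deriv(e,d) via R1 from deriv(e,f), parent(f,d)
round 2: derive deriv(e,i) via R1 from deriv(e,f), parent(f,i)
round 2: derive deriv(g,d) via R1 from deriv(g,f), parent(f,d)
round 2: derive deriv(g,i) via R1 from deriv(g,f), parent(f,i)
round 2: derive deriv(h,i) via R1 from deriv(h,f), parent(f,i)
round 2: derive deriv(i,d) via R1 from deriv(i,f), parent(f,d)
round 2: derive deriv(i,i) via R1 from deriv(i,f), parent(f,i)

deriv(e,i)  [via R1]
  deriv(e,f)  [via R2]
    link(e,h)  [fact]
    edge(h,f)  [fact]
  parent(f,i)  [fact]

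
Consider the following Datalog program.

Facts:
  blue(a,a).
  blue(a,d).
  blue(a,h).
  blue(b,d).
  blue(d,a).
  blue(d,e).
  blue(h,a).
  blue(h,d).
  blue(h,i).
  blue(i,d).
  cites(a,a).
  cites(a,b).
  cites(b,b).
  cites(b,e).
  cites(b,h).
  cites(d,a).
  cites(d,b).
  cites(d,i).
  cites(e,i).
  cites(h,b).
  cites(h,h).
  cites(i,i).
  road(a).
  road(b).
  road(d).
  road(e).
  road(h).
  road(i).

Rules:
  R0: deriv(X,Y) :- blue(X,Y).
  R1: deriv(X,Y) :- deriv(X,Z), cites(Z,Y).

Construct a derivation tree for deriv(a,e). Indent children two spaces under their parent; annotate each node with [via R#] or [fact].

deriv(a,e)  [via R1]
  deriv(a,b)  [via R1]
    deriv(a,a)  [via R0]
      blue(a,a)  [fact]
    cites(a,b)  [fact]
  cites(b,e)  [fact]

round 1: derive deriv(a,a) via R0 from blue(a,a)
round 1: derive deriv(a,d) via R0 from blue(a,d)
round 1: derive deriv(a,h) via R0 from blue(a,h)
round 1: derive deriv(b,d) via R0 from blue(b,d)
round 1: derive deriv(d,a) via R0 from blue(d,a)
round 1: derive deriv(d,e) via R0 from blue(d,e)
round 1: derive deriv(h,a) via R0 from blue(h,a)
round 1: derive deriv(h,d) via R0 from blue(h,d)
round 1: derive deriv(h,i) via R0 from blue(h,i)
round 1: derive deriv(i,d) via R0 from blue(i,d)
round 2: derive deriv(a,b) via R1 from deriv(a,a), cites(a,b)
round 2: derive deriv(a,i) via R1 from deriv(a,d), cites(d,i)
round 2: derive deriv(b,a) via R1 from deriv(b,d), cites(d,a)
round 2: derive deriv(b,b) via R1 from deriv(b,d), cites(d,b)
round 2: derive deriv(b,i) via R1 from deriv(b,d), cites(d,i)
round 2: derive deriv(d,b) via R1 from deriv(d,a), cites(a,b)
round 2: derive deriv(d,i) via R1 from deriv(d,e), cites(e,i)
round 2: derive deriv(h,b) via R1 from deriv(h,a), cites(a,b)
round 2: derive deriv(i,a) via R1 from deriv(i,d), cites(d,a)
round 2: derive deriv(i,b) via R1 from deriv(i,d), cites(d,b)
round 2: derive deriv(i,i) via R1 from deriv(i,d), cites(d,i)
round 3: derive deriv(a,e) via R1 from deriv(a,b), cites(b,e)
round 3: derive deriv(b,e) via R1 from deriv(b,b), cites(b,e)
round 3: derive deriv(b,h) via R1 from deriv(b,b), cites(b,h)
round 3: derive deriv(d,h) via R1 from deriv(d,b), cites(b,h)
round 3: derive deriv(h,e) via R1 from deriv(h,b), cites(b,e)
round 3: derive deriv(h,h) via R1 from deriv(h,b), cites(b,h)
round 3: derive deriv(i,e) via R1 from deriv(i,b), cites(b,e)
round 3: derive deriv(i,h) via R1 from deriv(i,b), cites(b,h)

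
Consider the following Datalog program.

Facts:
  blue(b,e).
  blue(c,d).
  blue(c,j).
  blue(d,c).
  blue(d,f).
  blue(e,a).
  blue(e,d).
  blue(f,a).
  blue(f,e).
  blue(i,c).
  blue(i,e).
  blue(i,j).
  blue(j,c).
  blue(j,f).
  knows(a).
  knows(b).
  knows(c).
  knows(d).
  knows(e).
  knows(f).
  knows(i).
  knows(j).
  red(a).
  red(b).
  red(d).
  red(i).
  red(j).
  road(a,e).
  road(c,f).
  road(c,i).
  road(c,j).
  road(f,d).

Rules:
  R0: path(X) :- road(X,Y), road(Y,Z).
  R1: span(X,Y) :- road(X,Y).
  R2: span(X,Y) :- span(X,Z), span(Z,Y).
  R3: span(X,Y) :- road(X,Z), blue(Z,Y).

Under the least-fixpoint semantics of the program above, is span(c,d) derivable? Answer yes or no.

yes

round 1: derive span(a,e) via R1 from road(a,e)
round 1: derive span(c,f) via R1 from road(c,f)
round 1: derive span(c,i) via R1 from road(c,i)
round 1: derive span(c,j) via R1 from road(c,j)
round 1: derive span(f,d) via R1 from road(f,d)
round 1: derive span(a,a) via R3 from road(a,e), blue(e,a)
round 1: derive span(a,d) via R3 from road(a,e), blue(e,d)
round 1: derive span(c,a) via R3 from road(c,f), blue(f,a)
round 1: derive span(c,c) via R3 from road(c,i), blue(i,c)
round 1: derive span(c,e) via R3 from road(c,f), blue(f,e)
round 1: derive span(f,c) via R3 from road(f,d), blue(d,c)
round 1: derive span(f,f) via R3 from road(f,d), blue(d,f)
round 2: derive span(c,d) via R2 from span(c,a), span(a,d)
round 2: derive span(f,a) via R2 from span(f,c), span(c,a)
round 2: derive span(f,e) via R2 from span(f,c), span(c,e)
round 2: derive span(f,i) via R2 from span(f,c), span(c,i)
round 2: derive span(f,j) via R2 from span(f,c), span(c,j)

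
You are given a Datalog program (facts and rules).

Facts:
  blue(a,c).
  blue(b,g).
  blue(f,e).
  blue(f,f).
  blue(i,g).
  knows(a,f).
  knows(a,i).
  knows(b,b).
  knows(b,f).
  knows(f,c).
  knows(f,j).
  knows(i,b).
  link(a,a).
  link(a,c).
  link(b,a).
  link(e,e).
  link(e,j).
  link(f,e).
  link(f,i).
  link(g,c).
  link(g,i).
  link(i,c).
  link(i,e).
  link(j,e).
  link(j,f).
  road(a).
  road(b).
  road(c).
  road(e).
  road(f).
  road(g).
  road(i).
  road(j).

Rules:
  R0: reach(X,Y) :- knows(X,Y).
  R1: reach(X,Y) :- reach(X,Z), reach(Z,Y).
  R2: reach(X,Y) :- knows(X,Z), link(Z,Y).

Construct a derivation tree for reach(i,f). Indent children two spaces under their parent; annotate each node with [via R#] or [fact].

round 1: derive reach(a,f) via R0 from knows(a,f)
round 1: derive reach(a,i) via R0 from knows(a,i)
round 1: derive reach(b,b) via R0 from knows(b,b)
round 1: derive reach(b,f) via R0 from knows(b,f)
round 1: derive reach(f,c) via R0 from knows(f,c)
round 1: derive reach(f,j) via R0 from knows(f,j)
round 1: derive reach(i,b) via R0 from knows(i,b)
round 1: derive reach(a,c) via R2 from knows(a,i), link(i,c)
round 1: derive reach(a,e) via R2 from knows(a,f), link(f,e)
round 1: derive reach(b,a) via R2 from knows(b,b), link(b,a)
round 1: derive reach(b,e) via R2 from knows(b,f), link(f,e)
round 1: derive reach(b,i) via R2 from knows(b,f), link(f,i)
round 1: derive reach(f,e) via R2 from knows(f,j), link(j,e)
round 1: derive reach(f,f) via R2 from knows(f,j), link(j,f)
round 1: derive reach(i,a) via R2 from knows(i,b), link(b,a)
round 2: derive reach(a,a) via R1 from reach(a,i), reach(i,a)
round 2: derive reach(a,b) via R1 from reach(a,i), reach(i,b)
round 2: derive reach(a,j) via R1 from reach(a,f), reach(f,j)
round 2: derive reach(b,c) via R1 from reach(b,a), reach(a,c)
round 2: derive reach(b,j) via R1 from reach(b,f), reach(f,j)
round 2: derive reach(i,c) via R1 from reach(i,a), reach(a,c)
round 2: derive reach(i,e) via R1 from reach(i,a), reach(a,e)
round 2: derive reach(i,f) via R1 from reach(i,a), reach(a,f)
round 2: derive reach(i,i) via R1 from reach(i,a), reach(a,i)
round 3: derive reach(i,j) via R1 from reach(i,a), reach(a,j)

reach(i,f)  [via R1]
  reach(i,a)  [via R2]
    knows(i,b)  [fact]
    link(b,a)  [fact]
  reach(a,f)  [via R0]
    knows(a,f)  [fact]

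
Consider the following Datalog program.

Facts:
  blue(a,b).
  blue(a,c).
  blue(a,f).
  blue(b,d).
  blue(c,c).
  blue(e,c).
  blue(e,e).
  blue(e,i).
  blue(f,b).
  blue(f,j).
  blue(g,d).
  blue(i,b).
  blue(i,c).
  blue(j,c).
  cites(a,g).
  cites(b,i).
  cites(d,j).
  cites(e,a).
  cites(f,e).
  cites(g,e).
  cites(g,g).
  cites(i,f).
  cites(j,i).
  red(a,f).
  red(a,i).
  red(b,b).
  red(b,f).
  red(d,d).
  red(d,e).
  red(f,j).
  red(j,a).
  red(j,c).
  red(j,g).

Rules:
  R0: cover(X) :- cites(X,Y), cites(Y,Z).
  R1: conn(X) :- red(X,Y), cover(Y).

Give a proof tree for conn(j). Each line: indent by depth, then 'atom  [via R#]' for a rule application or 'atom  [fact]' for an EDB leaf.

conn(j)  [via R1]
  red(j,a)  [fact]
  cover(a)  [via R0]
    cites(a,g)  [fact]
    cites(g,e)  [fact]

round 1: derive cover(a) via R0 from cites(a,g), cites(g,e)
round 1: derive cover(b) via R0 from cites(b,i), cites(i,f)
round 1: derive cover(d) via R0 from cites(d,j), cites(j,i)
round 1: derive cover(e) via R0 from cites(e,a), cites(a,g)
round 1: derive cover(f) via R0 from cites(f,e), cites(e,a)
round 1: derive cover(g) via R0 from cites(g,e), cites(e,a)
round 1: derive cover(i) via R0 from cites(i,f), cites(f,e)
round 1: derive cover(j) via R0 from cites(j,i), cites(i,f)
round 2: derive conn(a) via R1 from red(a,f), cover(f)
round 2: derive conn(b) via R1 from red(b,b), cover(b)
round 2: derive conn(d) via R1 from red(d,d), cover(d)
round 2: derive conn(f) via R1 from red(f,j), cover(j)
round 2: derive conn(j) via R1 from red(j,a), cover(a)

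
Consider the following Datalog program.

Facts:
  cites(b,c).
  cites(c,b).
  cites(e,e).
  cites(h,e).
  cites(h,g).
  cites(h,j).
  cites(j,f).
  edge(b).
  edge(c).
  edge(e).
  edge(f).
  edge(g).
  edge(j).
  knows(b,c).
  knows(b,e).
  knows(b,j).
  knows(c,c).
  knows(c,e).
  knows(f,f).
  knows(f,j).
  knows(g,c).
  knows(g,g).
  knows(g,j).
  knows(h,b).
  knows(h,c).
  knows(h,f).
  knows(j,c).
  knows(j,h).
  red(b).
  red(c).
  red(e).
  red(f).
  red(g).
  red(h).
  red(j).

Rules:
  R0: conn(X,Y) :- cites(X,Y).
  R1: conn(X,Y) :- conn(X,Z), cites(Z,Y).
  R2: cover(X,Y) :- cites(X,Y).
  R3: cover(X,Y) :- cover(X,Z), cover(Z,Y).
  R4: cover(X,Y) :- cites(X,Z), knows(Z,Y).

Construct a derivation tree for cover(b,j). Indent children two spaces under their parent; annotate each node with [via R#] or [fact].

cover(b,j)  [via R3]
  cover(b,c)  [via R2]
    cites(b,c)  [fact]
  cover(c,j)  [via R4]
    cites(c,b)  [fact]
    knows(b,j)  [fact]

round 1: derive cover(b,c) via R2 from cites(b,c)
round 1: derive cover(c,b) via R2 from cites(c,b)
round 1: derive cover(e,e) via R2 from cites(e,e)
round 1: derive cover(h,e) via R2 from cites(h,e)
round 1: derive cover(h,g) via R2 from cites(h,g)
round 1: derive cover(h,j) via R2 from cites(h,j)
round 1: derive cover(j,f) via R2 from cites(j,f)
round 1: derive cover(b,e) via R4 from cites(b,c), knows(c,e)
round 1: derive cover(c,c) via R4 from cites(c,b), knows(b,c)
round 1: derive cover(c,e) via R4 from cites(c,b), knows(b,e)
round 1: derive cover(c,j) via R4 from cites(c,b), knows(b,j)
round 1: derive cover(h,c) via R4 from cites(h,g), knows(g,c)
round 1: derive cover(h,h) via R4 from cites(h,j), knows(j,h)
round 1: derive cover(j,j) via R4 from cites(j,f), knows(f,j)
round 2: derive cover(b,b) via R3 from cover(b,c), cover(c,b)
round 2: derive cover(b,j) via R3 from cover(b,c), cover(c,j)
round 2: derive cover(c,f) via R3 from cover(c,j), cover(j,f)
round 2: derive cover(h,b) via R3 from cover(h,c), cover(c,b)
round 2: derive cover(h,f) via R3 from cover(h,j), cover(j,f)
round 3: derive cover(b,f) via R3 from cover(b,c), cover(c,f)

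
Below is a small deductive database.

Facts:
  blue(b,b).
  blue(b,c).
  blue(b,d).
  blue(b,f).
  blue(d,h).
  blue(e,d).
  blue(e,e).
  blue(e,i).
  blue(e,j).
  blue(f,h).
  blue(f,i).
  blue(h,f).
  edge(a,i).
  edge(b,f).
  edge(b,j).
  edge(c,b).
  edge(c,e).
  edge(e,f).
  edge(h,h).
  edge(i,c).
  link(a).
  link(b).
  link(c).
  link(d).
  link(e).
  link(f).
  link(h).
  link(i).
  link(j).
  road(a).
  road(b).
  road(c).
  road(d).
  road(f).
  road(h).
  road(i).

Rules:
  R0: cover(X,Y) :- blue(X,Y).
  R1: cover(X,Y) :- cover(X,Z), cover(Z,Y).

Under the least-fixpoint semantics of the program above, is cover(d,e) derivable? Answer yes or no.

no

round 1: derive cover(b,b) via R0 from blue(b,b)
round 1: derive cover(b,c) via R0 from blue(b,c)
round 1: derive cover(b,d) via R0 from blue(b,d)
round 1: derive cover(b,f) via R0 from blue(b,f)
round 1: derive cover(d,h) via R0 from blue(d,h)
round 1: derive cover(e,d) via R0 from blue(e,d)
round 1: derive cover(e,e) via R0 from blue(e,e)
round 1: derive cover(e,i) via R0 from blue(e,i)
round 1: derive cover(e,j) via R0 from blue(e,j)
round 1: derive cover(f,h) via R0 from blue(f,h)
round 1: derive cover(f,i) via R0 from blue(f,i)
round 1: derive cover(h,f) via R0 from blue(h,f)
round 2: derive cover(b,h) via R1 from cover(b,d), cover(d,h)
round 2: derive cover(b,i) via R1 from cover(b,f), cover(f,i)
round 2: derive cover(d,f) via R1 from cover(d,h), cover(h,f)
round 2: derive cover(e,h) via R1 from cover(e,d), cover(d,h)
round 2: derive cover(f,f) via R1 from cover(f,h), cover(h,f)
round 2: derive cover(h,h) via R1 from cover(h,f), cover(f,h)
round 2: derive cover(h,i) via R1 from cover(h,f), cover(f,i)
round 3: derive cover(d,i) via R1 from cover(d,f), cover(f,i)
round 3: derive cover(e,f) via R1 from cover(e,d), cover(d,f)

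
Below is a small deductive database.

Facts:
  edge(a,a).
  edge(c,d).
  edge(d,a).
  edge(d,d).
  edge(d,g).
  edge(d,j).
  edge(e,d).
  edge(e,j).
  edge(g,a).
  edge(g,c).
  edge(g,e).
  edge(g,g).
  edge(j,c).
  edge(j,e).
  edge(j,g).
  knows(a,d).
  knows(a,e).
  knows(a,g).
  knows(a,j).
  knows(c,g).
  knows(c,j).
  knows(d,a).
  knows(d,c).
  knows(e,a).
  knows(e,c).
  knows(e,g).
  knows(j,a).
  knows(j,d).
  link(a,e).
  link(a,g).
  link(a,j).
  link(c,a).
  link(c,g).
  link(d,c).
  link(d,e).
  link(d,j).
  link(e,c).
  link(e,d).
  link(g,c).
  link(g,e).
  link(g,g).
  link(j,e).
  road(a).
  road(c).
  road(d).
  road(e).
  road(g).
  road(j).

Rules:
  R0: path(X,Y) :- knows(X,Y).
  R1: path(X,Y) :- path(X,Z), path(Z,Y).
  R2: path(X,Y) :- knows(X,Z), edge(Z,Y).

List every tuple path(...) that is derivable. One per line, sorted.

round 1: derive path(a,d) via R0 from knows(a,d)
round 1: derive path(a,e) via R0 from knows(a,e)
round 1: derive path(a,g) via R0 from knows(a,g)
round 1: derive path(a,j) via R0 from knows(a,j)
round 1: derive path(c,g) via R0 from knows(c,g)
round 1: derive path(c,j) via R0 from knows(c,j)
round 1: derive path(d,a) via R0 from knows(d,a)
round 1: derive path(d,c) via R0 from knows(d,c)
round 1: derive path(e,a) via R0 from knows(e,a)
round 1: derive path(e,c) via R0 from knows(e,c)
round 1: derive path(e,g) via R0 from knows(e,g)
round 1: derive path(j,a) via R0 from knows(j,a)
round 1: derive path(j,d) via R0 from knows(j,d)
round 1: derive path(a,a) via R2 from knows(a,d), edge(d,a)
round 1: derive path(a,c) via R2 from knows(a,g), edge(g,c)
round 1: derive path(c,a) via R2 from knows(c,g), edge(g,a)
round 1: derive path(c,c) via R2 from knows(c,g), edge(g,c)
round 1: derive path(c,e) via R2 from knows(c,g), edge(g,e)
round 1: derive path(d,d) via R2 from knows(d,c), edge(c,d)
round 1: derive path(e,d) via R2 from knows(e,c), edge(c,d)
round 1: derive path(e,e) via R2 from knows(e,g), edge(g,e)
round 1: derive path(j,g) via R2 from knows(j,d), edge(d,g)
round 1: derive path(j,j) via R2 from knows(j,d), edge(d,j)
round 2: derive path(c,d) via R1 from path(c,a), path(a,d)
round 2: derive path(d,e) via R1 from path(d,a), path(a,e)
round 2: derive path(d,g) via R1 from path(d,a), path(a,g)
round 2: derive path(d,j) via R1 from path(d,a), path(a,j)
round 2: derive path(e,j) via R1 from path(e,a), path(a,j)
round 2: derive path(j,c) via R1 from path(j,a), path(a,c)
round 2: derive path(j,e) via R1 from path(j,a), path(a,e)

path(a,a)
path(a,c)
path(a,d)
path(a,e)
path(a,g)
path(a,j)
path(c,a)
path(c,c)
path(c,d)
path(c,e)
path(c,g)
path(c,j)
path(d,a)
path(d,c)
path(d,d)
path(d,e)
path(d,g)
path(d,j)
path(e,a)
path(e,c)
path(e,d)
path(e,e)
path(e,g)
path(e,j)
path(j,a)
path(j,c)
path(j,d)
path(j,e)
path(j,g)
path(j,j)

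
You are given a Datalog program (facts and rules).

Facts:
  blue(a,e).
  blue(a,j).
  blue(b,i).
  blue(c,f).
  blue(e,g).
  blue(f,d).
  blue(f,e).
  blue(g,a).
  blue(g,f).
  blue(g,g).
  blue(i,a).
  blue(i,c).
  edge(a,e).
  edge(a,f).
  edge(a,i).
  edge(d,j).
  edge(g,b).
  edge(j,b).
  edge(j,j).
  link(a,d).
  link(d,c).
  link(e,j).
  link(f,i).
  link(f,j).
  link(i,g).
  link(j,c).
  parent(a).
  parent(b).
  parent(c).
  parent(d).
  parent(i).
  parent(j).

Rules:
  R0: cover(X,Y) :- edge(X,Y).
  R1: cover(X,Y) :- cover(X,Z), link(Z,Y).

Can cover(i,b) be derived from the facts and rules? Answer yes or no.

no

round 1: derive cover(a,e) via R0 from edge(a,e)
round 1: derive cover(a,f) via R0 from edge(a,f)
round 1: derive cover(a,i) via R0 from edge(a,i)
round 1: derive cover(d,j) via R0 from edge(d,j)
round 1: derive cover(g,b) via R0 from edge(g,b)
round 1: derive cover(j,b) via R0 from edge(j,b)
round 1: derive cover(j,j) via R0 from edge(j,j)
round 2: derive cover(a,g) via R1 from cover(a,i), link(i,g)
round 2: derive cover(a,j) via R1 from cover(a,e), link(e,j)
round 2: derive cover(d,c) via R1 from cover(d,j), link(j,c)
round 2: derive cover(j,c) via R1 from cover(j,j), link(j,c)
round 3: derive cover(a,c) via R1 from cover(a,j), link(j,c)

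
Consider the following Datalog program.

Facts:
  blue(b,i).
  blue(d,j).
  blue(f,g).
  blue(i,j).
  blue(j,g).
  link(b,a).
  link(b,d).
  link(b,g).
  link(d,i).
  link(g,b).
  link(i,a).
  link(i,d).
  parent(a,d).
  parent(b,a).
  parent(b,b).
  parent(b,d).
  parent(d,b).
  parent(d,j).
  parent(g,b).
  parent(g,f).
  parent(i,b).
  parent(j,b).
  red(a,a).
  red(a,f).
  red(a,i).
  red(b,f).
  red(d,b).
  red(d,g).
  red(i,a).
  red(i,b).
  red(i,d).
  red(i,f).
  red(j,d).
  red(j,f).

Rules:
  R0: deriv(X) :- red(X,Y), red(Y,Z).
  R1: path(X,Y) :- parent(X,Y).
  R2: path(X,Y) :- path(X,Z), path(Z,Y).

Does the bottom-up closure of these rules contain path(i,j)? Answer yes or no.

round 1: derive path(a,d) via R1 from parent(a,d)
round 1: derive path(b,a) via R1 from parent(b,a)
round 1: derive path(b,b) via R1 from parent(b,b)
round 1: derive path(b,d) via R1 from parent(b,d)
round 1: derive path(d,b) via R1 from parent(d,b)
round 1: derive path(d,j) via R1 from parent(d,j)
round 1: derive path(g,b) via R1 from parent(g,b)
round 1: derive path(g,f) via R1 from parent(g,f)
round 1: derive path(i,b) via R1 from parent(i,b)
round 1: derive path(j,b) via R1 from parent(j,b)
round 2: derive path(a,b) via R2 from path(a,d), path(d,b)
round 2: derive path(a,j) via R2 from path(a,d), path(d,j)
round 2: derive path(b,j) via R2 from path(b,d), path(d,j)
round 2: derive path(d,a) via R2 from path(d,b), path(b,a)
round 2: derive path(d,d) via R2 from path(d,b), path(b,d)
round 2: derive path(g,a) via R2 from path(g,b), path(b,a)
round 2: derive path(g,d) via R2 from path(g,b), path(b,d)
round 2: derive path(i,a) via R2 from path(i,b), path(b,a)
round 2: derive path(i,d) via R2 from path(i,b), path(b,d)
round 2: derive path(j,a) via R2 from path(j,b), path(b,a)
round 2: derive path(j,d) via R2 from path(j,b), path(b,d)
round 3: derive path(a,a) via R2 from path(a,b), path(b,a)
round 3: derive path(g,j) via R2 from path(g,a), path(a,j)
round 3: derive path(i,j) via R2 from path(i,a), path(a,j)
round 3: derive path(j,j) via R2 from path(j,a), path(a,j)

yes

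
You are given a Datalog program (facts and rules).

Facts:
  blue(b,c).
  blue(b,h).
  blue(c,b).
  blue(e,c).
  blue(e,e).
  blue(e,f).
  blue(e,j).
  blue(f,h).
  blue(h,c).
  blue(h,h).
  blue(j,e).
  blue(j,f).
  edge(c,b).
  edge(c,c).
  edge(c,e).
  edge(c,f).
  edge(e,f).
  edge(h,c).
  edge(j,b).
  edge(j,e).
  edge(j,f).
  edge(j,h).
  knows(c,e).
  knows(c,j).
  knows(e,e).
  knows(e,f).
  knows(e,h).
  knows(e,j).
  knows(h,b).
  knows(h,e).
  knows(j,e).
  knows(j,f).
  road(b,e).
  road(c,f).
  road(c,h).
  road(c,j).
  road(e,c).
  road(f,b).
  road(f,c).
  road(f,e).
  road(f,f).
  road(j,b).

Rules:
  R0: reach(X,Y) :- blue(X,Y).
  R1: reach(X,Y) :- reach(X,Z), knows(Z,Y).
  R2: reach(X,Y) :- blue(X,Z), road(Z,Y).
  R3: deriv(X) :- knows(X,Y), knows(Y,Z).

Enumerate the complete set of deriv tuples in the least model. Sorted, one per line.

deriv(c)
deriv(e)
deriv(h)
deriv(j)

round 1: derive deriv(c) via R3 from knows(c,e), knows(e,e)
round 1: derive deriv(e) via R3 from knows(e,e), knows(e,e)
round 1: derive deriv(h) via R3 from knows(h,e), knows(e,e)
round 1: derive deriv(j) via R3 from knows(j,e), knows(e,e)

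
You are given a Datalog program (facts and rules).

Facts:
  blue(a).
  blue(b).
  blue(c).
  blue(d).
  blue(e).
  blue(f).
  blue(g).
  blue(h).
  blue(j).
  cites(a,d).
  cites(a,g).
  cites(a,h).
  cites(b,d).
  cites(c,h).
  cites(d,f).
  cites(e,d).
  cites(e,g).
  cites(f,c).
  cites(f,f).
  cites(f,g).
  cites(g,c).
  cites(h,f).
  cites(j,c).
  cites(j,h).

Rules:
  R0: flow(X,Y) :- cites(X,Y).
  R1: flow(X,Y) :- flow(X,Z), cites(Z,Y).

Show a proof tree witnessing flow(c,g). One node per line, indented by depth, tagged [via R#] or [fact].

round 1: derive flow(a,d) via R0 from cites(a,d)
round 1: derive flow(a,g) via R0 from cites(a,g)
round 1: derive flow(a,h) via R0 from cites(a,h)
round 1: derive flow(b,d) via R0 from cites(b,d)
round 1: derive flow(c,h) via R0 from cites(c,h)
round 1: derive flow(d,f) via R0 from cites(d,f)
round 1: derive flow(e,d) via R0 from cites(e,d)
round 1: derive flow(e,g) via R0 from cites(e,g)
round 1: derive flow(f,c) via R0 from cites(f,c)
round 1: derive flow(f,f) via R0 from cites(f,f)
round 1: derive flow(f,g) via R0 from cites(f,g)
round 1: derive flow(g,c) via R0 from cites(g,c)
round 1: derive flow(h,f) via R0 from cites(h,f)
round 1: derive flow(j,c) via R0 from cites(j,c)
round 1: derive flow(j,h) via R0 from cites(j,h)
round 2: derive flow(a,c) via R1 from flow(a,g), cites(g,c)
round 2: derive flow(a,f) via R1 from flow(a,d), cites(d,f)
round 2: derive flow(b,f) via R1 from flow(b,d), cites(d,f)
round 2: derive flow(c,f) via R1 from flow(c,h), cites(h,f)
round 2: derive flow(d,c) via R1 from flow(d,f), cites(f,c)
round 2: derive flow(d,g) via R1 from flow(d,f), cites(f,g)
round 2: derive flow(e,c) via R1 from flow(e,g), cites(g,c)
round 2: derive flow(e,f) via R1 from flow(e,d), cites(d,f)
round 2: derive flow(f,h) via R1 from flow(f,c), cites(c,h)
round 2: derive flow(g,h) via R1 from flow(g,c), cites(c,h)
round 2: derive flow(h,c) via R1 from flow(h,f), cites(f,c)
round 2: derive flow(h,g) via R1 from flow(h,f), cites(f,g)
round 2: derive flow(j,f) via R1 from flow(j,h), cites(h,f)
round 3: derive flow(b,c) via R1 from flow(b,f), cites(f,c)
round 3: derive flow(b,g) via R1 from flow(b,f), cites(f,g)
round 3: derive flow(c,c) via R1 from flow(c,f), cites(f,c)
round 3: derive flow(c,g) via R1 from flow(c,f), cites(f,g)
round 3: derive flow(d,h) via R1 from flow(d,c), cites(c,h)
round 3: derive flow(e,h) via R1 from flow(e,c), cites(c,h)
round 3: derive flow(g,f) via R1 from flow(g,h), cites(h,f)
round 3: derive flow(h,h) via R1 from flow(h,c), cites(c,h)
round 3: derive flow(j,g) via R1 from flow(j,f), cites(f,g)
round 4: derive flow(b,h) via R1 from flow(b,c), cites(c,h)
round 4: derive flow(g,g) via R1 from flow(g,f), cites(f,g)

flow(c,g)  [via R1]
  flow(c,f)  [via R1]
    flow(c,h)  [via R0]
      cites(c,h)  [fact]
    cites(h,f)  [fact]
  cites(f,g)  [fact]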